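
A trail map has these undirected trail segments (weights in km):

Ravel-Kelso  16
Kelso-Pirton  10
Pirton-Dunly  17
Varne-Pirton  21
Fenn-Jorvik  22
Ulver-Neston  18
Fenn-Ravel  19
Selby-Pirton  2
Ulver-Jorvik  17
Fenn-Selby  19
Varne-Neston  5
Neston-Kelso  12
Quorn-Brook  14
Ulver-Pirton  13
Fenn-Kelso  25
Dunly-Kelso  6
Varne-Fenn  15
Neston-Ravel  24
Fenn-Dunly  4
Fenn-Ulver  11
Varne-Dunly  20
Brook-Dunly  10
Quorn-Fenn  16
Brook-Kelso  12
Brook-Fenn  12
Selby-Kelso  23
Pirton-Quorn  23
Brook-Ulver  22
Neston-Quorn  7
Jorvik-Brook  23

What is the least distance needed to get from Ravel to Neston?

Enumerating some paths:
Ravel → Neston: 24 = 24
Ravel → Kelso → Neston: 16+12 = 28
Ravel → Fenn → Varne → Neston: 19+15+5 = 39
The minimum is 24 km via Ravel → Neston.

24 km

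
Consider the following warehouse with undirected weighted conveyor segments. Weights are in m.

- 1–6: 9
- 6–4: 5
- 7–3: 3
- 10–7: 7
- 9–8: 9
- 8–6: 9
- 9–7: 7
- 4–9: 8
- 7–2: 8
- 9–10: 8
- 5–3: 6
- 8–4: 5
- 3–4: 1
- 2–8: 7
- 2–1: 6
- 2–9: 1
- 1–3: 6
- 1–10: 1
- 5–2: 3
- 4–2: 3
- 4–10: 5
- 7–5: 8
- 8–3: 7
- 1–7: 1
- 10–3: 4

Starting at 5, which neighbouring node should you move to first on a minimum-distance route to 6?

Compare a few routes:
5 → 7 → 3 → 4 → 6: 8+3+1+5 = 17
5 → 2 → 9 → 4 → 6: 3+1+8+5 = 17
5 → 2 → 4 → 6: 3+3+5 = 11
5 → 3 → 4 → 6: 6+1+5 = 12
The minimum is 11 m via 5 → 2 → 4 → 6.
So from 5 the first move is to 2.

2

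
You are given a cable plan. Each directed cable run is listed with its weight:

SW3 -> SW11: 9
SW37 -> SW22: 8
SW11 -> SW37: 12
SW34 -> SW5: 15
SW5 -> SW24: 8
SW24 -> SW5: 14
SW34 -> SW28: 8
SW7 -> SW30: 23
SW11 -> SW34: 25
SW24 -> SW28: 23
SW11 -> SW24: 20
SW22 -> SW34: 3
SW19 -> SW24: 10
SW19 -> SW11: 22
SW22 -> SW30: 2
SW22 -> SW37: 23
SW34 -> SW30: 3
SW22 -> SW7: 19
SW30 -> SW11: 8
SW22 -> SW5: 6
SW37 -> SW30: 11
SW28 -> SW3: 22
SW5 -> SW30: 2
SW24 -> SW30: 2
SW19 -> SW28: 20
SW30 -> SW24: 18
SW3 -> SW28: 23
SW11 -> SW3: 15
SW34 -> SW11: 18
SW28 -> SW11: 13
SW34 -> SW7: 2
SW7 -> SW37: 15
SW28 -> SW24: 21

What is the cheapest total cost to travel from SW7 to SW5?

29

Enumerating some paths:
SW7–SW37–SW22–SW5: 15+8+6 = 29
SW7–SW37–SW22–SW34–SW5: 15+8+3+15 = 41
The minimum is 29 via SW7–SW37–SW22–SW5.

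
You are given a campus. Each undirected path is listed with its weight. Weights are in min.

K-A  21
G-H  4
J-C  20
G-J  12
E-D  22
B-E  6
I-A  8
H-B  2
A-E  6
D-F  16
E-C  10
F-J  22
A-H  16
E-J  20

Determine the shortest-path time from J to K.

47 min

Compare a few routes:
J–G–H–B–E–A–K: 12+4+2+6+6+21 = 51
J–E–A–K: 20+6+21 = 47
The minimum is 47 min via J–E–A–K.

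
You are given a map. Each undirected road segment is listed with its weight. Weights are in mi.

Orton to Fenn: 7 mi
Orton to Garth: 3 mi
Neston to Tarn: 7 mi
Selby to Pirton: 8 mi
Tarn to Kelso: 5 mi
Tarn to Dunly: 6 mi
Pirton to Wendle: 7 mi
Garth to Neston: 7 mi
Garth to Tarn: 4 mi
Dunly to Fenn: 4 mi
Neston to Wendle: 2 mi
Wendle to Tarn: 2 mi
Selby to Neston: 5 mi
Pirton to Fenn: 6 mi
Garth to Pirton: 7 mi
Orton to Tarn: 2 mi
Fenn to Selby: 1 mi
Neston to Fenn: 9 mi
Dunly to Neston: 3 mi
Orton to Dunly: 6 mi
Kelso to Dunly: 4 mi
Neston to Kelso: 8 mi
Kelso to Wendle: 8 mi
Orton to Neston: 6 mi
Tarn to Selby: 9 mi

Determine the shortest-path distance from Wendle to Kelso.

7 mi

Running Dijkstra from Wendle:
Wendle: 0
Tarn: 2  (via Wendle)
Neston: 2  (via Wendle)
Orton: 4  (via Tarn)
Dunly: 5  (via Neston)
Garth: 6  (via Tarn)
Selby: 7  (via Neston)
Pirton: 7  (via Wendle)
Kelso: 7  (via Tarn)
Shortest route: Wendle → Tarn → Kelso = 7 mi.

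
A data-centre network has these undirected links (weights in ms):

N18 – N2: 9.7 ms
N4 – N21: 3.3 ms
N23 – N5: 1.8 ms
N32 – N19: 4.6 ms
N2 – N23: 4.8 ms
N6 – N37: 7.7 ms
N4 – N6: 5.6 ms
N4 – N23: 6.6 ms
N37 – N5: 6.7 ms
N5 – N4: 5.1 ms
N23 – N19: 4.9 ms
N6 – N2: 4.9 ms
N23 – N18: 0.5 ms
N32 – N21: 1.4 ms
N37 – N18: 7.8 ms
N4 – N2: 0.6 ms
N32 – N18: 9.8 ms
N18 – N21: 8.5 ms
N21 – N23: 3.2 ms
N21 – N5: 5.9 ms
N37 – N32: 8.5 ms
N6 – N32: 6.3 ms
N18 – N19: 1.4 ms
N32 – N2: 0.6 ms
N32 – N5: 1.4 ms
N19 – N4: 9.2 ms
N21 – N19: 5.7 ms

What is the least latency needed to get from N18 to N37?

7.8 ms

Candidate routes:
N18 - N23 - N5 - N37: 0.5+1.8+6.7 = 9
N18 - N37: 7.8 = 7.8
The minimum is 7.8 ms via N18 - N37.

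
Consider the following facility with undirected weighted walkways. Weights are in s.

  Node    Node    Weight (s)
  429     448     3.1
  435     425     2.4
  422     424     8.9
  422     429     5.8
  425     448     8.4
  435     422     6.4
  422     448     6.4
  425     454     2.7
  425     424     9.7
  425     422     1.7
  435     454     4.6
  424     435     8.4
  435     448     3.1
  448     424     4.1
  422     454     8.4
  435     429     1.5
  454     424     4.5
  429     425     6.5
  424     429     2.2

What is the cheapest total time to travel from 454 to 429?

Enumerating some paths:
454 → 435 → 429: 4.6+1.5 = 6.1
454 → 424 → 429: 4.5+2.2 = 6.7
454 → 425 → 435 → 429: 2.7+2.4+1.5 = 6.6
The minimum is 6.1 s via 454 → 435 → 429.

6.1 s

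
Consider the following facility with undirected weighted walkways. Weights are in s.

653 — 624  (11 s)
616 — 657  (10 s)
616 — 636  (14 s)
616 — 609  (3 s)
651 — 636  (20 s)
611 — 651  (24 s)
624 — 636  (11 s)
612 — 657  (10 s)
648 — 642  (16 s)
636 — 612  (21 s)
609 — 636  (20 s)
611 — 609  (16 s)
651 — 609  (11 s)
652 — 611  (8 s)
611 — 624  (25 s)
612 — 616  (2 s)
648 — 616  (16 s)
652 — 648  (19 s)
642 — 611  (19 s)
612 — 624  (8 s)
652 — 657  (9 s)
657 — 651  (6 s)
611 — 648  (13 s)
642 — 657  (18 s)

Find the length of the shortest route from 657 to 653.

29 s

Enumerating some paths:
657 - 612 - 624 - 653: 10+8+11 = 29
657 - 616 - 612 - 624 - 653: 10+2+8+11 = 31
The minimum is 29 s via 657 - 612 - 624 - 653.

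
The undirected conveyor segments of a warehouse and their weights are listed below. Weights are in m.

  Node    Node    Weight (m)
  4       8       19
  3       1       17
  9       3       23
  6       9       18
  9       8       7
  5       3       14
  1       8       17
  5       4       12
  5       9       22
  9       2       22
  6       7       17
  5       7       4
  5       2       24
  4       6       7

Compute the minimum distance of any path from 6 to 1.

42 m

Running Dijkstra from 6:
6: 0
4: 7  (via 6)
7: 17  (via 6)
9: 18  (via 6)
5: 19  (via 4)
8: 25  (via 9)
3: 33  (via 5)
2: 40  (via 9)
1: 42  (via 8)
Shortest route: 6–9–8–1 = 42 m.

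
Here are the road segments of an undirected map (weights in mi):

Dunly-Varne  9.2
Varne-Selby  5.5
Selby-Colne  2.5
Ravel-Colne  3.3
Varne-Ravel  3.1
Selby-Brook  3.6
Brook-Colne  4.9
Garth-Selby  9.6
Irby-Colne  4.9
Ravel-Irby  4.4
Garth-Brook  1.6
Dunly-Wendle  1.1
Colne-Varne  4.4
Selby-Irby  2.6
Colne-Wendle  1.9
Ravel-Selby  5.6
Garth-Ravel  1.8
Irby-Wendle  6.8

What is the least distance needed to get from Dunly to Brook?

Enumerating some paths:
Dunly - Wendle - Colne - Brook: 1.1+1.9+4.9 = 7.9
Dunly - Wendle - Colne - Selby - Brook: 1.1+1.9+2.5+3.6 = 9.1
Dunly - Wendle - Colne - Ravel - Garth - Brook: 1.1+1.9+3.3+1.8+1.6 = 9.7
The minimum is 7.9 mi via Dunly - Wendle - Colne - Brook.

7.9 mi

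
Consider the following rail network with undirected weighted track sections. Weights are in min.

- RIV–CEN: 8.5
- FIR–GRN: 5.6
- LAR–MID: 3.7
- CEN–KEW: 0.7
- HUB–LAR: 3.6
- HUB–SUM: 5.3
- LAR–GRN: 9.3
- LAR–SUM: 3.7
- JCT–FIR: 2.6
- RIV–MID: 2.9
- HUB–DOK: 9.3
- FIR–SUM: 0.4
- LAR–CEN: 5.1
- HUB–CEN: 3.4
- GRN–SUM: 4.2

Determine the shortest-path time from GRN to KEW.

Settle nodes by increasing distance from GRN:
GRN: 0
SUM: 4.2  (via GRN)
FIR: 4.6  (via SUM)
JCT: 7.2  (via FIR)
LAR: 7.9  (via SUM)
HUB: 9.5  (via SUM)
MID: 11.6  (via LAR)
CEN: 12.9  (via HUB)
KEW: 13.6  (via CEN)
Shortest route: GRN–SUM–HUB–CEN–KEW = 13.6 min.

13.6 min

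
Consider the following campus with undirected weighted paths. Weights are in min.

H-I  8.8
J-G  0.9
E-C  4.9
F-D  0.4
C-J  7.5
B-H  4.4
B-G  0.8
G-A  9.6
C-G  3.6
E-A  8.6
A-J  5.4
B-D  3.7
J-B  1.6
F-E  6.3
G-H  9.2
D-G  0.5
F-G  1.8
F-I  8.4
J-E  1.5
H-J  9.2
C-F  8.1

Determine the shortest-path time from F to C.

4.5 min

Enumerating some paths:
F–C: 8.1 = 8.1
F–G–C: 1.8+3.6 = 5.4
F–D–G–J–E–C: 0.4+0.5+0.9+1.5+4.9 = 8.2
F–D–G–C: 0.4+0.5+3.6 = 4.5
The minimum is 4.5 min via F–D–G–C.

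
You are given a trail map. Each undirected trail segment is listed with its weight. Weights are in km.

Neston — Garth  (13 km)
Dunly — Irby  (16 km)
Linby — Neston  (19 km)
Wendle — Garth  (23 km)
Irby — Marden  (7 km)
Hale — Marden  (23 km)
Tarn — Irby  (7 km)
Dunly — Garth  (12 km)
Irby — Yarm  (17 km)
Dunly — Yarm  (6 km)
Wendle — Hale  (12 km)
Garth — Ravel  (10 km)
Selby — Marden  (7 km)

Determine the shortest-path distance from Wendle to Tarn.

49 km

Compare a few routes:
Wendle - Garth - Dunly - Irby - Tarn: 23+12+16+7 = 58
Wendle - Hale - Marden - Irby - Tarn: 12+23+7+7 = 49
Cheapest is Wendle - Hale - Marden - Irby - Tarn at 49 km.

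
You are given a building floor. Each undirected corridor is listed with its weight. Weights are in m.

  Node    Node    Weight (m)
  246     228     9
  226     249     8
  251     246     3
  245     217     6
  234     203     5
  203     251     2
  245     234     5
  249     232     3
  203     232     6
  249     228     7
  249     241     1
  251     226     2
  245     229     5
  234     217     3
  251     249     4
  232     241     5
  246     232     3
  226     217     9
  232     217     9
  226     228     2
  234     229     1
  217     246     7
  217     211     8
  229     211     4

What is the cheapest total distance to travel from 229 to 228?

Running Dijkstra from 229:
229: 0
234: 1  (via 229)
217: 4  (via 234)
211: 4  (via 229)
245: 5  (via 229)
203: 6  (via 234)
251: 8  (via 203)
226: 10  (via 251)
246: 11  (via 217)
232: 12  (via 203)
249: 12  (via 251)
228: 12  (via 226)
Shortest route: 229–234–203–251–226–228 = 12 m.

12 m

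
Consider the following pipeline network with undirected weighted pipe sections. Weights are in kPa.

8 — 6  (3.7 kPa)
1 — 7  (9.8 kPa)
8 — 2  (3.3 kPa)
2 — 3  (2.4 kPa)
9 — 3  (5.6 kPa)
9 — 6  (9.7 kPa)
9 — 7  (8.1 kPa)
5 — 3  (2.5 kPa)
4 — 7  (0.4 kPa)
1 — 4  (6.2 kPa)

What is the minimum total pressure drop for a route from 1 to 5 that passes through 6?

Best 1 to 6: 1–4–7–9–6 costing 24.4
Shortest 6→5: 6–8–2–3–5 = 11.9
Total via 6: 24.4 + 11.9 = 36.3 kPa.

36.3 kPa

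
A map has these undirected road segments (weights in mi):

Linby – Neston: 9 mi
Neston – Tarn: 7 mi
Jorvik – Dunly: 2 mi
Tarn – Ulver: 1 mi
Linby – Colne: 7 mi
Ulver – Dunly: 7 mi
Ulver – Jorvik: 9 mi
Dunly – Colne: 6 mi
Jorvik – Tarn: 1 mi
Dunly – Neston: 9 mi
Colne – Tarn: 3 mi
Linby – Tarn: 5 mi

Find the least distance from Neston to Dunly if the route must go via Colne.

Shortest Neston→Colne: Neston → Tarn → Colne = 10
Shortest Colne→Dunly: Colne → Dunly = 6
Total via Colne: 10 + 6 = 16 mi.

16 mi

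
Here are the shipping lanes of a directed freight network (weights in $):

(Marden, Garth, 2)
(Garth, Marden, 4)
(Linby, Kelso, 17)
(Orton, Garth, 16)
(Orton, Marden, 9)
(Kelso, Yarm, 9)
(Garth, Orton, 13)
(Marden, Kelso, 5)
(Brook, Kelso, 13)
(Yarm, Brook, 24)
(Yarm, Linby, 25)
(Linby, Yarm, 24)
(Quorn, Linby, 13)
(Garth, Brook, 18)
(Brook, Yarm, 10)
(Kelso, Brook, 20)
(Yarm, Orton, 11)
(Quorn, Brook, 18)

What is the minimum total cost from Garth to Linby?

$43

Running Dijkstra from Garth:
Garth: 0
Marden: 4  (via Garth)
Kelso: 9  (via Marden)
Orton: 13  (via Garth)
Yarm: 18  (via Kelso)
Brook: 18  (via Garth)
Linby: 43  (via Yarm)
Shortest route: Garth → Marden → Kelso → Yarm → Linby = $43.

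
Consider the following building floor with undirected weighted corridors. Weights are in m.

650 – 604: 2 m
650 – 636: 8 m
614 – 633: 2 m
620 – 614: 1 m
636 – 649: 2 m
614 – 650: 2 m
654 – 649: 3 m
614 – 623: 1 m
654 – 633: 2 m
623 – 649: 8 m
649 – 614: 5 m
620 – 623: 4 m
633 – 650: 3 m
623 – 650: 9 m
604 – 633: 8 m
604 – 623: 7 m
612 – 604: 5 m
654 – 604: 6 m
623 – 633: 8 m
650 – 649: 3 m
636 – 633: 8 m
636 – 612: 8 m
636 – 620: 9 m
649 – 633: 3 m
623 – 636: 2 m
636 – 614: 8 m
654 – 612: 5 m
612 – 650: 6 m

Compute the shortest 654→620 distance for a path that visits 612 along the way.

Best 654 to 612: 654–612 costing 5
Best 612 to 620: 612–650–614–620 costing 9
Total via 612: 5 + 9 = 14 m.

14 m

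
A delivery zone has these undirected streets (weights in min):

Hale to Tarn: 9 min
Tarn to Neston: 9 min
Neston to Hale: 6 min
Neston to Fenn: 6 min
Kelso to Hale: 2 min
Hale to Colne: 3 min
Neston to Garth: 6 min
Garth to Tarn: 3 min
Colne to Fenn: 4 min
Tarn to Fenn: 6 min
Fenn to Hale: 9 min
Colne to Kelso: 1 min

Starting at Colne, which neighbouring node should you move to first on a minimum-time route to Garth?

Candidate routes:
Colne → Kelso → Hale → Neston → Garth: 1+2+6+6 = 15
Colne → Fenn → Tarn → Garth: 4+6+3 = 13
The minimum is 13 min via Colne → Fenn → Tarn → Garth.
So from Colne the first move is to Fenn.

Fenn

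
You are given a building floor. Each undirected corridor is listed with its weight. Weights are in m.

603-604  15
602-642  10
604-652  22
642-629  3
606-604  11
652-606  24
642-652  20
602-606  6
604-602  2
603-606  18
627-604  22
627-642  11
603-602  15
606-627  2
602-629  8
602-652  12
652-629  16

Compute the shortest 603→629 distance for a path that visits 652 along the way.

Shortest 603→652: 603–602–652 = 27
Shortest 652→629: 652–629 = 16
Total via 652: 27 + 16 = 43 m.

43 m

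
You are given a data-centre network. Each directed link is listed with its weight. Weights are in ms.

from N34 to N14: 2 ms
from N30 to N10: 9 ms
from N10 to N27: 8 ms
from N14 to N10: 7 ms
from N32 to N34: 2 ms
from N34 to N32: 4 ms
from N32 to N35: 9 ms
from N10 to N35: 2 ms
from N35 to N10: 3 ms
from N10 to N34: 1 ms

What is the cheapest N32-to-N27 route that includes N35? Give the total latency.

Shortest N32→N35: N32 → N35 = 9
Best N35 to N27: N35 → N10 → N27 costing 11
Total via N35: 9 + 11 = 20 ms.

20 ms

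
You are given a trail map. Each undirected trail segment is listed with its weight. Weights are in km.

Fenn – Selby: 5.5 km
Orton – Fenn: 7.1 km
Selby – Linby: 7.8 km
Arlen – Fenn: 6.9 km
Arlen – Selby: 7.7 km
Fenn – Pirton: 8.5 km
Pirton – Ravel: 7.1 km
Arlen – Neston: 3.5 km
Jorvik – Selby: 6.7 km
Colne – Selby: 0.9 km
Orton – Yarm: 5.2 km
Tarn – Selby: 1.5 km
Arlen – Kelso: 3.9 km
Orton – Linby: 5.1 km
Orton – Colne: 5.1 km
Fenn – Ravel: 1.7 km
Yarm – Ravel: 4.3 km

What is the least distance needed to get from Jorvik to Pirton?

Settle nodes by increasing distance from Jorvik:
Jorvik: 0
Selby: 6.7  (via Jorvik)
Colne: 7.6  (via Selby)
Tarn: 8.2  (via Selby)
Fenn: 12.2  (via Selby)
Orton: 12.7  (via Colne)
Ravel: 13.9  (via Fenn)
Arlen: 14.4  (via Selby)
Linby: 14.5  (via Selby)
Yarm: 17.9  (via Orton)
Neston: 17.9  (via Arlen)
Kelso: 18.3  (via Arlen)
Pirton: 20.7  (via Fenn)
Shortest route: Jorvik–Selby–Fenn–Pirton = 20.7 km.

20.7 km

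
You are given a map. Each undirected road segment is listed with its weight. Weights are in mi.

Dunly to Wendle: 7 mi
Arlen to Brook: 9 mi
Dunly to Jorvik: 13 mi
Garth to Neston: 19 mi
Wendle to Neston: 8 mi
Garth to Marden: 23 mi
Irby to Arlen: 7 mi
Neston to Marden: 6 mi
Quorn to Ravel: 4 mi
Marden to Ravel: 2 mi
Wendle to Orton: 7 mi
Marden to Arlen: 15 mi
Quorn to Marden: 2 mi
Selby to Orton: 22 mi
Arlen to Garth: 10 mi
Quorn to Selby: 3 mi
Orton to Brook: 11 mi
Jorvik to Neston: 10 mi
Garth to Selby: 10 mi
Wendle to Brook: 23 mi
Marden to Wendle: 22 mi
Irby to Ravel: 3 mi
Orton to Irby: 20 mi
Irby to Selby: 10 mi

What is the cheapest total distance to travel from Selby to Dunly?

Shortest distances from Selby:
Selby: 0
Quorn: 3  (via Selby)
Marden: 5  (via Quorn)
Ravel: 7  (via Quorn)
Garth: 10  (via Selby)
Irby: 10  (via Selby)
Neston: 11  (via Marden)
Arlen: 17  (via Irby)
Wendle: 19  (via Neston)
Jorvik: 21  (via Neston)
Orton: 22  (via Selby)
Brook: 26  (via Arlen)
Dunly: 26  (via Wendle)
Shortest route: Selby → Quorn → Marden → Neston → Wendle → Dunly = 26 mi.

26 mi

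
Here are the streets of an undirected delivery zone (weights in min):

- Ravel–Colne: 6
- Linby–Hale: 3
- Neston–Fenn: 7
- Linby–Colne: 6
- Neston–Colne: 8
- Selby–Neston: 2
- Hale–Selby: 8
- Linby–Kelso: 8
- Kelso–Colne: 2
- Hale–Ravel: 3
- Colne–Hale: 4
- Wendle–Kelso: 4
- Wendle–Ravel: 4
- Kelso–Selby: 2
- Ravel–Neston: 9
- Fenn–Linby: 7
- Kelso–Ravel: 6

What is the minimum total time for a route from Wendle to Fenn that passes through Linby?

17 min

Shortest Wendle→Linby: Wendle–Ravel–Hale–Linby = 10
Best Linby to Fenn: Linby–Fenn costing 7
Total via Linby: 10 + 7 = 17 min.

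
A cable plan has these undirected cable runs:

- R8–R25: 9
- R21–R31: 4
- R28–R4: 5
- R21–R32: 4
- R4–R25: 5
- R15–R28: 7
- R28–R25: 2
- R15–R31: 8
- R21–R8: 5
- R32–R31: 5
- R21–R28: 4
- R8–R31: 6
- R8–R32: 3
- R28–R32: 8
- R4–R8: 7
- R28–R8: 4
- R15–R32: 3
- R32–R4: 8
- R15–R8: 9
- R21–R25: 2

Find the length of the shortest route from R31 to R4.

Candidate routes:
R31 → R21 → R25 → R28 → R4: 4+2+2+5 = 13
R31 → R21 → R25 → R4: 4+2+5 = 11
Cheapest is R31 → R21 → R25 → R4 at 11.

11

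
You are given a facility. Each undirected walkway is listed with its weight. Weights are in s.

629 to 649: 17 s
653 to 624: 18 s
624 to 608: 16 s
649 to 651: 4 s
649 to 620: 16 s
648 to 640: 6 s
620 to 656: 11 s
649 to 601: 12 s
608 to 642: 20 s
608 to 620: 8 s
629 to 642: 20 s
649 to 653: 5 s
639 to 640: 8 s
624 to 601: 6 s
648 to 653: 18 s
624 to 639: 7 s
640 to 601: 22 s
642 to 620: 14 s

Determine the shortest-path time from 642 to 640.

51 s

Enumerating some paths:
642–608–624–639–640: 20+16+7+8 = 51
642–620–608–624–639–640: 14+8+16+7+8 = 53
The minimum is 51 s via 642–608–624–639–640.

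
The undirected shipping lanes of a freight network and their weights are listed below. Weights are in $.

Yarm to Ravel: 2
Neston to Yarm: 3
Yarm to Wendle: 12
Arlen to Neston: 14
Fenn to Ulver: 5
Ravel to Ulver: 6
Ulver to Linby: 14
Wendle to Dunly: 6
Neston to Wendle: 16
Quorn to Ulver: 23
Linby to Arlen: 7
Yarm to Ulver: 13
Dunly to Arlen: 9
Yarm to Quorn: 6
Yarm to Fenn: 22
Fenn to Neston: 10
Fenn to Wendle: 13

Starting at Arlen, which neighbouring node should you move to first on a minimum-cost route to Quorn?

Candidate routes:
Arlen - Neston - Yarm - Quorn: 14+3+6 = 23
Arlen - Dunly - Wendle - Yarm - Quorn: 9+6+12+6 = 33
Cheapest is Arlen - Neston - Yarm - Quorn at $23.
So from Arlen the first move is to Neston.

Neston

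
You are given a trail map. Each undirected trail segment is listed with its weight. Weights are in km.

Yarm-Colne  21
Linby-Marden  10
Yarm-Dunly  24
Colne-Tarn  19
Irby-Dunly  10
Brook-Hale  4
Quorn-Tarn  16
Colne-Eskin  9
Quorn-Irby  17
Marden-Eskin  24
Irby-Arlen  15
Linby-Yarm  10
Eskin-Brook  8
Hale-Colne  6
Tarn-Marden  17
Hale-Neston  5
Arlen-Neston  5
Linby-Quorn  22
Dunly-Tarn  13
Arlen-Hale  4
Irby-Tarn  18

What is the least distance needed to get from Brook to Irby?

23 km

Running Dijkstra from Brook:
Brook: 0
Hale: 4  (via Brook)
Arlen: 8  (via Hale)
Eskin: 8  (via Brook)
Neston: 9  (via Hale)
Colne: 10  (via Hale)
Irby: 23  (via Arlen)
Shortest route: Brook → Hale → Arlen → Irby = 23 km.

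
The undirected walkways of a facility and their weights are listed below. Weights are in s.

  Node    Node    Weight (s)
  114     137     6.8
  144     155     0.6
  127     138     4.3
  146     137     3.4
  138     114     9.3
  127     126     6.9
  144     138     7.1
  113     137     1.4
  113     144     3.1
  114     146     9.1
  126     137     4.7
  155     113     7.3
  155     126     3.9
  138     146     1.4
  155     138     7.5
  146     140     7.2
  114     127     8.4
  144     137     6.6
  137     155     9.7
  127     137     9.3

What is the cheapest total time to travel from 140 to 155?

Compare a few routes:
140 - 146 - 138 - 155: 7.2+1.4+7.5 = 16.1
140 - 146 - 137 - 113 - 144 - 155: 7.2+3.4+1.4+3.1+0.6 = 15.7
The minimum is 15.7 s via 140 - 146 - 137 - 113 - 144 - 155.

15.7 s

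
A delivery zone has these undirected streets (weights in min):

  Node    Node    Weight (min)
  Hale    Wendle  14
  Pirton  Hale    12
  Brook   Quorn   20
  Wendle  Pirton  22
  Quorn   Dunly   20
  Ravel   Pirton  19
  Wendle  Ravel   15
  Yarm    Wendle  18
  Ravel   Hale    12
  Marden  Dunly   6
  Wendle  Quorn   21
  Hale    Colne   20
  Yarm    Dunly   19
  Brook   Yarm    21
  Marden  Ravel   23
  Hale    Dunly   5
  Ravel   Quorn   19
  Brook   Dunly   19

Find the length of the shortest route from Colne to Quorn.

Shortest distances from Colne:
Colne: 0
Hale: 20  (via Colne)
Dunly: 25  (via Hale)
Marden: 31  (via Dunly)
Ravel: 32  (via Hale)
Pirton: 32  (via Hale)
Wendle: 34  (via Hale)
Yarm: 44  (via Dunly)
Brook: 44  (via Dunly)
Quorn: 45  (via Dunly)
Shortest route: Colne–Hale–Dunly–Quorn = 45 min.

45 min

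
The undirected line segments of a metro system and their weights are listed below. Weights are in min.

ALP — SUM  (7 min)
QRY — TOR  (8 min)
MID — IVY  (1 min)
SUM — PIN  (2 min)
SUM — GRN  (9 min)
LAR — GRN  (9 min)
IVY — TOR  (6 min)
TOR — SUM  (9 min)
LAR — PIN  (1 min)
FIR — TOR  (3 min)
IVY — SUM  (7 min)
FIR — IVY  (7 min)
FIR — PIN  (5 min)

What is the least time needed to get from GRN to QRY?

26 min

Settle nodes by increasing distance from GRN:
GRN: 0
LAR: 9  (via GRN)
SUM: 9  (via GRN)
PIN: 10  (via LAR)
FIR: 15  (via PIN)
IVY: 16  (via SUM)
ALP: 16  (via SUM)
MID: 17  (via IVY)
TOR: 18  (via SUM)
QRY: 26  (via TOR)
Shortest route: GRN → SUM → TOR → QRY = 26 min.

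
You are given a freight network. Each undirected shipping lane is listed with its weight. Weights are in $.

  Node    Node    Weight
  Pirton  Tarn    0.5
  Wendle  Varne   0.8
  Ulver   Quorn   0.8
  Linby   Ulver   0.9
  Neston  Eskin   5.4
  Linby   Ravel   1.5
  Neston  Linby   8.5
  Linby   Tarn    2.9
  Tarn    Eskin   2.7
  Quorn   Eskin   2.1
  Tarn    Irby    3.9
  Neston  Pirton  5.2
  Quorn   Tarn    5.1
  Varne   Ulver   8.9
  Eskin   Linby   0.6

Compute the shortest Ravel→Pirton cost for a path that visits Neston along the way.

$12.7

Shortest Ravel→Neston: Ravel → Linby → Eskin → Neston = 7.5
Best Neston to Pirton: Neston → Pirton costing 5.2
Total via Neston: 7.5 + 5.2 = $12.7.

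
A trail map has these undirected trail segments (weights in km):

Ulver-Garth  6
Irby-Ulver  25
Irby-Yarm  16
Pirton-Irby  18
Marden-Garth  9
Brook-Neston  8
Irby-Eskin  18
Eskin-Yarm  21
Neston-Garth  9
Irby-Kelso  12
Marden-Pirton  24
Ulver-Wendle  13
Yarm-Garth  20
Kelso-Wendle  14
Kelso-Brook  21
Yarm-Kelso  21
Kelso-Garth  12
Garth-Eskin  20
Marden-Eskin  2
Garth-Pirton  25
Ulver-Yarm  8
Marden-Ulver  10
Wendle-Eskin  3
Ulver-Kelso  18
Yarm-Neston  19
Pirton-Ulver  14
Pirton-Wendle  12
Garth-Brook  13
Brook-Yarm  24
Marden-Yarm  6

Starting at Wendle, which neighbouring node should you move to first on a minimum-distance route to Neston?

Candidate routes:
Wendle - Eskin - Marden - Garth - Neston: 3+2+9+9 = 23
Wendle - Ulver - Garth - Neston: 13+6+9 = 28
Wendle - Eskin - Marden - Yarm - Neston: 3+2+6+19 = 30
Wendle - Eskin - Marden - Ulver - Garth - Neston: 3+2+10+6+9 = 30
Cheapest is Wendle - Eskin - Marden - Garth - Neston at 23 km.
So from Wendle the first move is to Eskin.

Eskin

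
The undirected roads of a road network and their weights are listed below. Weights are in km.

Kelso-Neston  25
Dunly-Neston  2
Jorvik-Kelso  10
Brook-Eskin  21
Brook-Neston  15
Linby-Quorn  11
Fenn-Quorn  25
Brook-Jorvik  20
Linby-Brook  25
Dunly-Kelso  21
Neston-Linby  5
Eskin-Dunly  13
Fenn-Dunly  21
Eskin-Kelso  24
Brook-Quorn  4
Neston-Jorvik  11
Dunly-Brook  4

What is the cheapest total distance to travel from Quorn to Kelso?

29 km

Settle nodes by increasing distance from Quorn:
Quorn: 0
Brook: 4  (via Quorn)
Dunly: 8  (via Brook)
Neston: 10  (via Dunly)
Linby: 11  (via Quorn)
Jorvik: 21  (via Neston)
Eskin: 21  (via Dunly)
Fenn: 25  (via Quorn)
Kelso: 29  (via Dunly)
Shortest route: Quorn–Brook–Dunly–Kelso = 29 km.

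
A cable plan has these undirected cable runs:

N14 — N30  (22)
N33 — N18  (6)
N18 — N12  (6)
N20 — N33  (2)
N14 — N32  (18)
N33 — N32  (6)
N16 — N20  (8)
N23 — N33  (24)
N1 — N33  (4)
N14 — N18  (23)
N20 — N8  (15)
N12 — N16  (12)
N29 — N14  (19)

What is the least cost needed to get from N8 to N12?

29

Enumerating some paths:
N8 → N20 → N33 → N32 → N14 → N18 → N12: 15+2+6+18+23+6 = 70
N8 → N20 → N16 → N12: 15+8+12 = 35
N8 → N20 → N33 → N18 → N12: 15+2+6+6 = 29
The minimum is 29 via N8 → N20 → N33 → N18 → N12.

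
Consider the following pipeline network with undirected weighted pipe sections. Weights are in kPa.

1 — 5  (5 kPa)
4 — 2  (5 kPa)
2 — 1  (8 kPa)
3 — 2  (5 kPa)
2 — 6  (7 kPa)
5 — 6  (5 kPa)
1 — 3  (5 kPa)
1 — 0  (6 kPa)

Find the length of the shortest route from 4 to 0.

19 kPa

Compare a few routes:
4 - 2 - 3 - 1 - 0: 5+5+5+6 = 21
4 - 2 - 6 - 5 - 1 - 0: 5+7+5+5+6 = 28
4 - 2 - 1 - 0: 5+8+6 = 19
The minimum is 19 kPa via 4 - 2 - 1 - 0.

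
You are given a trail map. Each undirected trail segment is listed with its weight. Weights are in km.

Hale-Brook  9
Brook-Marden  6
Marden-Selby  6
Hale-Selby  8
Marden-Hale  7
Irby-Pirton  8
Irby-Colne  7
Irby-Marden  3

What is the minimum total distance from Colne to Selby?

Compare a few routes:
Colne–Irby–Marden–Hale–Selby: 7+3+7+8 = 25
Colne–Irby–Marden–Selby: 7+3+6 = 16
The minimum is 16 km via Colne–Irby–Marden–Selby.

16 km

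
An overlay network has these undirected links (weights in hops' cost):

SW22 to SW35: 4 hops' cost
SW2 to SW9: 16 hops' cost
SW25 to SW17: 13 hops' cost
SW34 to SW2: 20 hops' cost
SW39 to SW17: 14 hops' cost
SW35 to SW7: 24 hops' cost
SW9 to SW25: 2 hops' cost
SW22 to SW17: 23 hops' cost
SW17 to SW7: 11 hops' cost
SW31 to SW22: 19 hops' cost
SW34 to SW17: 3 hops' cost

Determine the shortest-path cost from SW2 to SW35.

Enumerating some paths:
SW2 → SW9 → SW25 → SW17 → SW22 → SW35: 16+2+13+23+4 = 58
SW2 → SW34 → SW17 → SW22 → SW35: 20+3+23+4 = 50
SW2 → SW34 → SW17 → SW7 → SW35: 20+3+11+24 = 58
The minimum is 50 hops' cost via SW2 → SW34 → SW17 → SW22 → SW35.

50 hops' cost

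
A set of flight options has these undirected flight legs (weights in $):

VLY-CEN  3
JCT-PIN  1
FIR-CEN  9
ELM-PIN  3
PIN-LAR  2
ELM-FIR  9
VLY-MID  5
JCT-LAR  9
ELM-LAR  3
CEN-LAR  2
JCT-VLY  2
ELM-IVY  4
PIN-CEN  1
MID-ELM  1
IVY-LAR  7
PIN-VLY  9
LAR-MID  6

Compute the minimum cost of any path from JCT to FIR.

Candidate routes:
JCT - PIN - CEN - FIR: 1+1+9 = 11
JCT - PIN - LAR - CEN - FIR: 1+2+2+9 = 14
JCT - PIN - ELM - FIR: 1+3+9 = 13
JCT - VLY - CEN - FIR: 2+3+9 = 14
The minimum is $11 via JCT - PIN - CEN - FIR.

$11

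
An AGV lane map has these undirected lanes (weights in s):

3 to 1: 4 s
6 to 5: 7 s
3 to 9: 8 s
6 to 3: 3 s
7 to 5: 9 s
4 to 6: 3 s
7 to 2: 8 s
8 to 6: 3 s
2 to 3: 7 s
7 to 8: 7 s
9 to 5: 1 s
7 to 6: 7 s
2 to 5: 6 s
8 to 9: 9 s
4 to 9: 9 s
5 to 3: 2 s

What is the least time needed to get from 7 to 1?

Running Dijkstra from 7:
7: 0
6: 7  (via 7)
8: 7  (via 7)
2: 8  (via 7)
5: 9  (via 7)
3: 10  (via 6)
4: 10  (via 6)
9: 10  (via 5)
1: 14  (via 3)
Shortest route: 7 → 6 → 3 → 1 = 14 s.

14 s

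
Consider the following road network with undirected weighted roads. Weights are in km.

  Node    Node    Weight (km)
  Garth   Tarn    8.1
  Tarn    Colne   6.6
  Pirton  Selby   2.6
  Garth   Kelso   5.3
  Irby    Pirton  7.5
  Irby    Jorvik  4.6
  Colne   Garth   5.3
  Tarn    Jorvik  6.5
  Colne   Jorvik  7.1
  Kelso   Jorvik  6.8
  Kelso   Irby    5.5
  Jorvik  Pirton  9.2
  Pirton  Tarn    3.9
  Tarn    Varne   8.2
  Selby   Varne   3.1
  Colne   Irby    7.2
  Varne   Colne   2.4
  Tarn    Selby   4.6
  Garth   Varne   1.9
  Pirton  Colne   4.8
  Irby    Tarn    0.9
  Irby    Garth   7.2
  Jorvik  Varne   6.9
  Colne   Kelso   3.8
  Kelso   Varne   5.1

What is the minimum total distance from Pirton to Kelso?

Settle nodes by increasing distance from Pirton:
Pirton: 0
Selby: 2.6  (via Pirton)
Tarn: 3.9  (via Pirton)
Colne: 4.8  (via Pirton)
Irby: 4.8  (via Tarn)
Varne: 5.7  (via Selby)
Garth: 7.6  (via Varne)
Kelso: 8.6  (via Colne)
Shortest route: Pirton → Colne → Kelso = 8.6 km.

8.6 km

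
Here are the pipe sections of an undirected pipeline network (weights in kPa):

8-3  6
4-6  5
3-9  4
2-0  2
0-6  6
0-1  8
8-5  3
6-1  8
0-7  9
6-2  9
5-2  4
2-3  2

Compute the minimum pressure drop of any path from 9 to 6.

Shortest distances from 9:
9: 0
3: 4  (via 9)
2: 6  (via 3)
0: 8  (via 2)
5: 10  (via 2)
8: 10  (via 3)
6: 14  (via 0)
Shortest route: 9 → 3 → 2 → 0 → 6 = 14 kPa.

14 kPa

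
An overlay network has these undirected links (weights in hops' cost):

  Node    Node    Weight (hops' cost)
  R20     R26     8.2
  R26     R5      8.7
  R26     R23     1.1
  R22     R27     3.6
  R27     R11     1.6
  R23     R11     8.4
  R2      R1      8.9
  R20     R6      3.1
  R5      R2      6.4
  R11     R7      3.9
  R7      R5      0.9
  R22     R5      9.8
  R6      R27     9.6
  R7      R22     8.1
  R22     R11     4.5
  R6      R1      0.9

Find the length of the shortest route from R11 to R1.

12.1 hops' cost

Settle nodes by increasing distance from R11:
R11: 0
R27: 1.6  (via R11)
R7: 3.9  (via R11)
R22: 4.5  (via R11)
R5: 4.8  (via R7)
R23: 8.4  (via R11)
R26: 9.5  (via R23)
R6: 11.2  (via R27)
R2: 11.2  (via R5)
R1: 12.1  (via R6)
Shortest route: R11–R27–R6–R1 = 12.1 hops' cost.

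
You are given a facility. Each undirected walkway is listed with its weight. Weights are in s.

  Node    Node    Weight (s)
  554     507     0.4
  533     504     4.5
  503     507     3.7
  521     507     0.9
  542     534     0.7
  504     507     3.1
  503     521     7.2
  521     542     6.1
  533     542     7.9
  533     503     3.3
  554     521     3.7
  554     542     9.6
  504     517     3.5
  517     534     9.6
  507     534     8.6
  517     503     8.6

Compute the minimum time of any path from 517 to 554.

7 s

Shortest distances from 517:
517: 0
504: 3.5  (via 517)
507: 6.6  (via 504)
554: 7  (via 507)
Shortest route: 517 → 504 → 507 → 554 = 7 s.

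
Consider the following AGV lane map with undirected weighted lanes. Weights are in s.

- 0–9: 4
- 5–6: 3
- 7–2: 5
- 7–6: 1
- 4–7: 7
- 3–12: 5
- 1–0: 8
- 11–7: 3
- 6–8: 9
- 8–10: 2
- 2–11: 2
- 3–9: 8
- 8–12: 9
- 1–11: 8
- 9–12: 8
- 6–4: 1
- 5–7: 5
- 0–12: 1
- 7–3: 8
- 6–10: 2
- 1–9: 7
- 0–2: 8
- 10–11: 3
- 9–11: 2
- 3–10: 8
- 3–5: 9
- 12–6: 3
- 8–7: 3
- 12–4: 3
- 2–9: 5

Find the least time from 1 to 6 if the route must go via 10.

Shortest 1→10: 1–11–10 = 11
Shortest 10→6: 10–6 = 2
Total via 10: 11 + 2 = 13 s.

13 s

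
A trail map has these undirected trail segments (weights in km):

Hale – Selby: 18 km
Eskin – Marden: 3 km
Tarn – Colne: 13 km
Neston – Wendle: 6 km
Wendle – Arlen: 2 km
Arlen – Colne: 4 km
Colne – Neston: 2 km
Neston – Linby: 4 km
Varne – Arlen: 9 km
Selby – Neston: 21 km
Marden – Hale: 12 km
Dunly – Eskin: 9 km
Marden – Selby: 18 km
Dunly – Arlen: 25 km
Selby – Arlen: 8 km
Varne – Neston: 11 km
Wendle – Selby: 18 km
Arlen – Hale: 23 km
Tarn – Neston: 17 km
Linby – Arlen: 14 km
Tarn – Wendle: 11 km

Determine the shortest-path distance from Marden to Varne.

Settle nodes by increasing distance from Marden:
Marden: 0
Eskin: 3  (via Marden)
Hale: 12  (via Marden)
Dunly: 12  (via Eskin)
Selby: 18  (via Marden)
Arlen: 26  (via Selby)
Wendle: 28  (via Arlen)
Colne: 30  (via Arlen)
Neston: 32  (via Colne)
Varne: 35  (via Arlen)
Shortest route: Marden → Selby → Arlen → Varne = 35 km.

35 km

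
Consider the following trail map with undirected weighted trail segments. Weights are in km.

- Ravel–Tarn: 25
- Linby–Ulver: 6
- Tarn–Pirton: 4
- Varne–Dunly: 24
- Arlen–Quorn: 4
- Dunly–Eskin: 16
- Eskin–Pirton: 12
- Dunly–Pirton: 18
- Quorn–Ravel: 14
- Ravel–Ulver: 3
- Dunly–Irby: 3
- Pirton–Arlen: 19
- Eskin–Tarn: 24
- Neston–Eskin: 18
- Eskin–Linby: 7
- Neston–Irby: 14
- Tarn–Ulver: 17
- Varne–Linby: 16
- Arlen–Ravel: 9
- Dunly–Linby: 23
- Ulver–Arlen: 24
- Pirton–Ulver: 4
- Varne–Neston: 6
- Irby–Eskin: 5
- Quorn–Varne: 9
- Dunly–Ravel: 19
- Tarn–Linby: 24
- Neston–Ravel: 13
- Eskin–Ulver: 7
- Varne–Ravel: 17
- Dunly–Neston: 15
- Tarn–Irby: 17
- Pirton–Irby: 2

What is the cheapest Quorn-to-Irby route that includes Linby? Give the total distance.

Shortest Quorn→Linby: Quorn → Arlen → Ravel → Ulver → Linby = 22
Best Linby to Irby: Linby → Eskin → Irby costing 12
Total via Linby: 22 + 12 = 34 km.

34 km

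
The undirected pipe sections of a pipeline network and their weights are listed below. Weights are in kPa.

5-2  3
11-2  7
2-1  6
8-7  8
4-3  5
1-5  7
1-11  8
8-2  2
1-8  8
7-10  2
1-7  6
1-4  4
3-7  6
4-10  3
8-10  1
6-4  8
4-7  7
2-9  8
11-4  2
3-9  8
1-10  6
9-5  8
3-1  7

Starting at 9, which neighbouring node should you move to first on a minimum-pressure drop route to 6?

3

Compare a few routes:
9 → 3 → 4 → 6: 8+5+8 = 21
9 → 2 → 8 → 10 → 4 → 6: 8+2+1+3+8 = 22
Cheapest is 9 → 3 → 4 → 6 at 21 kPa.
So from 9 the first move is to 3.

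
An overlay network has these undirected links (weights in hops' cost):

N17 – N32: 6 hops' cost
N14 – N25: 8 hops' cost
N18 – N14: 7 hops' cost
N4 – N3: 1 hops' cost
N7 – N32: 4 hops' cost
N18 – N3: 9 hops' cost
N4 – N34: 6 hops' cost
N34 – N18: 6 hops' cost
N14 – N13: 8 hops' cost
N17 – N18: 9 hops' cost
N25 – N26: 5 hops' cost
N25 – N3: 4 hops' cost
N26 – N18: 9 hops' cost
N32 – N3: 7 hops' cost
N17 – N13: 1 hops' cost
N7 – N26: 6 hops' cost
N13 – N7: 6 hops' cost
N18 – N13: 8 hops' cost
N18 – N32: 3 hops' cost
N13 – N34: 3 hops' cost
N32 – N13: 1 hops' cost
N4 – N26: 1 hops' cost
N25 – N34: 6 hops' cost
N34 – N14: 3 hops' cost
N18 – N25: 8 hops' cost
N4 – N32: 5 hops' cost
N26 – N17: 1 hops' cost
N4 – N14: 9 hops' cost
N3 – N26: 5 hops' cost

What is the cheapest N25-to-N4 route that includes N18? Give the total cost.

15 hops' cost

Shortest N25→N18: N25 → N18 = 8
Shortest N18→N4: N18 → N32 → N13 → N17 → N26 → N4 = 7
Total via N18: 8 + 7 = 15 hops' cost.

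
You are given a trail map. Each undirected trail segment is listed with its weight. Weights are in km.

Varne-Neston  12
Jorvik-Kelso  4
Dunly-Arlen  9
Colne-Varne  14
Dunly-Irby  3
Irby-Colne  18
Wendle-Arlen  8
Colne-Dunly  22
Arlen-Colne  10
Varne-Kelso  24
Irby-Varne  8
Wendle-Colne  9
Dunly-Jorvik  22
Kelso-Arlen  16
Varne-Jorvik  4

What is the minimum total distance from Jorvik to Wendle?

Compare a few routes:
Jorvik → Varne → Colne → Wendle: 4+14+9 = 27
Jorvik → Varne → Colne → Arlen → Wendle: 4+14+10+8 = 36
Jorvik → Kelso → Arlen → Wendle: 4+16+8 = 28
Jorvik → Varne → Irby → Dunly → Arlen → Wendle: 4+8+3+9+8 = 32
Cheapest is Jorvik → Varne → Colne → Wendle at 27 km.

27 km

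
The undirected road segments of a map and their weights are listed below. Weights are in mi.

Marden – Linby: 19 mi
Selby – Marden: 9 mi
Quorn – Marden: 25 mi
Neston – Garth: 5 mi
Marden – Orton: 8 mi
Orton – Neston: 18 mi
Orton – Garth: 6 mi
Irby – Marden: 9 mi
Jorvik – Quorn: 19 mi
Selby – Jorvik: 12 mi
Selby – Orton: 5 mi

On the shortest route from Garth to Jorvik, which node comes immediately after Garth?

Orton

Enumerating some paths:
Garth - Orton - Marden - Selby - Jorvik: 6+8+9+12 = 35
Garth - Orton - Selby - Jorvik: 6+5+12 = 23
Cheapest is Garth - Orton - Selby - Jorvik at 23 mi.
So from Garth the first move is to Orton.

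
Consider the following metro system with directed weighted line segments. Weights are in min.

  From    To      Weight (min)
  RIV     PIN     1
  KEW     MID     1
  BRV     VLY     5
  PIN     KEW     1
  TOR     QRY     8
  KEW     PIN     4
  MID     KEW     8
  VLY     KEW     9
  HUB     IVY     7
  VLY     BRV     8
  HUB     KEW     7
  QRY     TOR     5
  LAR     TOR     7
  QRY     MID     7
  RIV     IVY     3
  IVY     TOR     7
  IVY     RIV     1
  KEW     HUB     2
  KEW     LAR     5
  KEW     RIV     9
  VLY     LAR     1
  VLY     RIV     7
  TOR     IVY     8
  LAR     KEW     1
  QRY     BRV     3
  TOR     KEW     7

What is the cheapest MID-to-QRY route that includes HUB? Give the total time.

Shortest MID→HUB: MID–KEW–HUB = 10
Best HUB to QRY: HUB–IVY–TOR–QRY costing 22
Total via HUB: 10 + 22 = 32 min.

32 min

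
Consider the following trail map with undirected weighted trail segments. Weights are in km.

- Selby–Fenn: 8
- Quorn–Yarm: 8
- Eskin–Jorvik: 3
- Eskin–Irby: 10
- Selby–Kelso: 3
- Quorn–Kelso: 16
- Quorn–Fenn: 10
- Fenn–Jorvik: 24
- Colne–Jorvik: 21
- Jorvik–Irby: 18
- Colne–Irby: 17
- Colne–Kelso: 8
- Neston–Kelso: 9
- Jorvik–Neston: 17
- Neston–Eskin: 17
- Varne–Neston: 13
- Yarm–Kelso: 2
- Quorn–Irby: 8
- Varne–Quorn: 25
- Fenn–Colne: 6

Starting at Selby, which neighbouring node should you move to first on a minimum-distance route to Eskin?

Kelso

Compare a few routes:
Selby–Kelso–Neston–Eskin: 3+9+17 = 29
Selby–Kelso–Yarm–Quorn–Irby–Eskin: 3+2+8+8+10 = 31
The minimum is 29 km via Selby–Kelso–Neston–Eskin.
So from Selby the first move is to Kelso.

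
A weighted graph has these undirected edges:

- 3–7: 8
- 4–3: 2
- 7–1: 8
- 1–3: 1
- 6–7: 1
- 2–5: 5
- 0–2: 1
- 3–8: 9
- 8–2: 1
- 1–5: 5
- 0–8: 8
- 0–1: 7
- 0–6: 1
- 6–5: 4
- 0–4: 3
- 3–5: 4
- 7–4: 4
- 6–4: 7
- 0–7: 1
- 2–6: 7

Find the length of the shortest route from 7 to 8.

3

Settle nodes by increasing distance from 7:
7: 0
0: 1  (via 7)
6: 1  (via 7)
2: 2  (via 0)
8: 3  (via 2)
Shortest route: 7 → 0 → 2 → 8 = 3.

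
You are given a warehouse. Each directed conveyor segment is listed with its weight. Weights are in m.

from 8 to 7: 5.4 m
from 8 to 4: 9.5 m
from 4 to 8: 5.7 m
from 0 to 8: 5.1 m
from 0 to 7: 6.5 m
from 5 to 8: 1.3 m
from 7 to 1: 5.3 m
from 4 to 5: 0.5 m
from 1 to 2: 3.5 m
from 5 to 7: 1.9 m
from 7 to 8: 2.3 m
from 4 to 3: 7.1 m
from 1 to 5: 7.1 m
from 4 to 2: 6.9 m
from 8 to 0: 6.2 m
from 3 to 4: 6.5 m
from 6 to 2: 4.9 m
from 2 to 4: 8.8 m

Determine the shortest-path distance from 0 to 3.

21.7 m

Candidate routes:
0 - 8 - 4 - 3: 5.1+9.5+7.1 = 21.7
0 - 7 - 8 - 4 - 3: 6.5+2.3+9.5+7.1 = 25.4
Cheapest is 0 - 8 - 4 - 3 at 21.7 m.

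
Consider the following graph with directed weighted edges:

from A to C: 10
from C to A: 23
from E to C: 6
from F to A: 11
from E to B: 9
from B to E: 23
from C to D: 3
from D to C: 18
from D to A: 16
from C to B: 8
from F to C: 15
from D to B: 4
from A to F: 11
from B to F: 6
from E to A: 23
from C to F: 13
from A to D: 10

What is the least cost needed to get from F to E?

45

Shortest distances from F:
F: 0
A: 11  (via F)
C: 15  (via F)
D: 18  (via C)
B: 22  (via D)
E: 45  (via B)
Shortest route: F–C–D–B–E = 45.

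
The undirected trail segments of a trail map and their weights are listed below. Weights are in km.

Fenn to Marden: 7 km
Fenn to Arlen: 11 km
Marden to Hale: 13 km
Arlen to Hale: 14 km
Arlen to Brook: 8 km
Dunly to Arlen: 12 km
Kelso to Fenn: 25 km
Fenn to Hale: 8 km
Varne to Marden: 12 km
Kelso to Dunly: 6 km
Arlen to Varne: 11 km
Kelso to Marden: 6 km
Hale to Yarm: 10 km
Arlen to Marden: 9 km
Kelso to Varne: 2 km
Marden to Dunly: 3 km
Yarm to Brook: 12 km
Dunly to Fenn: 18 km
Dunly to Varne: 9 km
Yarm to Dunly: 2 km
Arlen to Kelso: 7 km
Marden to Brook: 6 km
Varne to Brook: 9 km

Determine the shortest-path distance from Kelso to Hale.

18 km

Settle nodes by increasing distance from Kelso:
Kelso: 0
Varne: 2  (via Kelso)
Marden: 6  (via Kelso)
Dunly: 6  (via Kelso)
Arlen: 7  (via Kelso)
Yarm: 8  (via Dunly)
Brook: 11  (via Varne)
Fenn: 13  (via Marden)
Hale: 18  (via Yarm)
Shortest route: Kelso → Dunly → Yarm → Hale = 18 km.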